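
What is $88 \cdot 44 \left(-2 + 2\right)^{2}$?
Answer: $0$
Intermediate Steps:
$88 \cdot 44 \left(-2 + 2\right)^{2} = 3872 \cdot 0^{2} = 3872 \cdot 0 = 0$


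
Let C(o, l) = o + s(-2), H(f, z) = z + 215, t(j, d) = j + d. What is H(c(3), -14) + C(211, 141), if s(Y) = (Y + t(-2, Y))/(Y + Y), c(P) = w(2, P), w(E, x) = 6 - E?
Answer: 827/2 ≈ 413.50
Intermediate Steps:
t(j, d) = d + j
c(P) = 4 (c(P) = 6 - 1*2 = 6 - 2 = 4)
s(Y) = (-2 + 2*Y)/(2*Y) (s(Y) = (Y + (Y - 2))/(Y + Y) = (Y + (-2 + Y))/((2*Y)) = (-2 + 2*Y)*(1/(2*Y)) = (-2 + 2*Y)/(2*Y))
H(f, z) = 215 + z
C(o, l) = 3/2 + o (C(o, l) = o + (-1 - 2)/(-2) = o - ½*(-3) = o + 3/2 = 3/2 + o)
H(c(3), -14) + C(211, 141) = (215 - 14) + (3/2 + 211) = 201 + 425/2 = 827/2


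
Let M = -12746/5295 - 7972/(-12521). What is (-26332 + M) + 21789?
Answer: -301312352311/66298695 ≈ -4544.8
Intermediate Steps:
M = -117380926/66298695 (M = -12746*1/5295 - 7972*(-1/12521) = -12746/5295 + 7972/12521 = -117380926/66298695 ≈ -1.7705)
(-26332 + M) + 21789 = (-26332 - 117380926/66298695) + 21789 = -1745894617666/66298695 + 21789 = -301312352311/66298695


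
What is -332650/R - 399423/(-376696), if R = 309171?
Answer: -1817916067/116463479016 ≈ -0.015609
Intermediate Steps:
-332650/R - 399423/(-376696) = -332650/309171 - 399423/(-376696) = -332650*1/309171 - 399423*(-1/376696) = -332650/309171 + 399423/376696 = -1817916067/116463479016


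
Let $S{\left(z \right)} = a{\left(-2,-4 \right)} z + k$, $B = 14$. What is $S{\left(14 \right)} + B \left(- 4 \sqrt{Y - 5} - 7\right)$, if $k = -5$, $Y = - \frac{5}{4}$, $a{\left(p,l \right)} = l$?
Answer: $-159 - 140 i \approx -159.0 - 140.0 i$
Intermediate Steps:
$Y = - \frac{5}{4}$ ($Y = \left(-5\right) \frac{1}{4} = - \frac{5}{4} \approx -1.25$)
$S{\left(z \right)} = -5 - 4 z$ ($S{\left(z \right)} = - 4 z - 5 = -5 - 4 z$)
$S{\left(14 \right)} + B \left(- 4 \sqrt{Y - 5} - 7\right) = \left(-5 - 56\right) + 14 \left(- 4 \sqrt{- \frac{5}{4} - 5} - 7\right) = \left(-5 - 56\right) + 14 \left(- 4 \sqrt{- \frac{25}{4}} - 7\right) = -61 + 14 \left(- 4 \frac{5 i}{2} - 7\right) = -61 + 14 \left(- 10 i - 7\right) = -61 + 14 \left(-7 - 10 i\right) = -61 - \left(98 + 140 i\right) = -159 - 140 i$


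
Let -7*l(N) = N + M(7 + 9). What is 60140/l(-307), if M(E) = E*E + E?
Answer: 12028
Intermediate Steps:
M(E) = E + E² (M(E) = E² + E = E + E²)
l(N) = -272/7 - N/7 (l(N) = -(N + (7 + 9)*(1 + (7 + 9)))/7 = -(N + 16*(1 + 16))/7 = -(N + 16*17)/7 = -(N + 272)/7 = -(272 + N)/7 = -272/7 - N/7)
60140/l(-307) = 60140/(-272/7 - ⅐*(-307)) = 60140/(-272/7 + 307/7) = 60140/5 = 60140*(⅕) = 12028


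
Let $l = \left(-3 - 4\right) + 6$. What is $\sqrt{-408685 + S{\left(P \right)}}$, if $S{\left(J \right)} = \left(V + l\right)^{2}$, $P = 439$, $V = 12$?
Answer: $18 i \sqrt{1261} \approx 639.19 i$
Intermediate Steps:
$l = -1$ ($l = -7 + 6 = -1$)
$S{\left(J \right)} = 121$ ($S{\left(J \right)} = \left(12 - 1\right)^{2} = 11^{2} = 121$)
$\sqrt{-408685 + S{\left(P \right)}} = \sqrt{-408685 + 121} = \sqrt{-408564} = 18 i \sqrt{1261}$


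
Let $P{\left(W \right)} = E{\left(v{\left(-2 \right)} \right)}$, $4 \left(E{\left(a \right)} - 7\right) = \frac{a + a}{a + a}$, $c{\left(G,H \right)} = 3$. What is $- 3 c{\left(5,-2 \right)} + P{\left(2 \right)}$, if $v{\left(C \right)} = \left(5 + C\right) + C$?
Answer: $- \frac{7}{4} \approx -1.75$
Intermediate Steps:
$v{\left(C \right)} = 5 + 2 C$
$E{\left(a \right)} = \frac{29}{4}$ ($E{\left(a \right)} = 7 + \frac{\left(a + a\right) \frac{1}{a + a}}{4} = 7 + \frac{2 a \frac{1}{2 a}}{4} = 7 + \frac{1}{4} \cdot 1 = 7 + \frac{1}{4} = \frac{29}{4}$)
$P{\left(W \right)} = \frac{29}{4}$
$- 3 c{\left(5,-2 \right)} + P{\left(2 \right)} = \left(-3\right) 3 + \frac{29}{4} = -9 + \frac{29}{4} = - \frac{7}{4}$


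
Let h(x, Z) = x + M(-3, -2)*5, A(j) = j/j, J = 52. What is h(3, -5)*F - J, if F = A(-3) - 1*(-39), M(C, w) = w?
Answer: -332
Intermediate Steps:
A(j) = 1
h(x, Z) = -10 + x (h(x, Z) = x - 2*5 = x - 10 = -10 + x)
F = 40 (F = 1 - 1*(-39) = 1 + 39 = 40)
h(3, -5)*F - J = (-10 + 3)*40 - 1*52 = -7*40 - 52 = -280 - 52 = -332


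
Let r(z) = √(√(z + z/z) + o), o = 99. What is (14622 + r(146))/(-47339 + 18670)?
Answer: -14622/28669 - √(99 + 7*√3)/28669 ≈ -0.51040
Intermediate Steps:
r(z) = √(99 + √(1 + z)) (r(z) = √(√(z + z/z) + 99) = √(√(z + 1) + 99) = √(√(1 + z) + 99) = √(99 + √(1 + z)))
(14622 + r(146))/(-47339 + 18670) = (14622 + √(99 + √(1 + 146)))/(-47339 + 18670) = (14622 + √(99 + √147))/(-28669) = (14622 + √(99 + 7*√3))*(-1/28669) = -14622/28669 - √(99 + 7*√3)/28669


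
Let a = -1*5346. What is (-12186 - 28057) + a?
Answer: -45589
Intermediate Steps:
a = -5346
(-12186 - 28057) + a = (-12186 - 28057) - 5346 = -40243 - 5346 = -45589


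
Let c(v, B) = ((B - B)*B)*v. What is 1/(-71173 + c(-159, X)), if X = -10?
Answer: -1/71173 ≈ -1.4050e-5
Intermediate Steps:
c(v, B) = 0 (c(v, B) = (0*B)*v = 0*v = 0)
1/(-71173 + c(-159, X)) = 1/(-71173 + 0) = 1/(-71173) = -1/71173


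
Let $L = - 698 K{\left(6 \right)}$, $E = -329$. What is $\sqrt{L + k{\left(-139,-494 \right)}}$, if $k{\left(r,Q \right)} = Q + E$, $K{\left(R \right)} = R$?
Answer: $i \sqrt{5011} \approx 70.788 i$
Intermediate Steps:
$L = -4188$ ($L = \left(-698\right) 6 = -4188$)
$k{\left(r,Q \right)} = -329 + Q$ ($k{\left(r,Q \right)} = Q - 329 = -329 + Q$)
$\sqrt{L + k{\left(-139,-494 \right)}} = \sqrt{-4188 - 823} = \sqrt{-5011} = i \sqrt{5011}$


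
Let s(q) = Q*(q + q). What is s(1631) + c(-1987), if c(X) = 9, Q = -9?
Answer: -29349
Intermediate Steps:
s(q) = -18*q (s(q) = -9*(q + q) = -18*q)
s(1631) + c(-1987) = -18*1631 + 9 = -29358 + 9 = -29349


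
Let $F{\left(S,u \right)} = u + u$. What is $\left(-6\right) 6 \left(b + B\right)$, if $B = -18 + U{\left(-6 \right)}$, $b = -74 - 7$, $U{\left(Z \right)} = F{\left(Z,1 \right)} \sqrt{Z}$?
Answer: $3564 - 72 i \sqrt{6} \approx 3564.0 - 176.36 i$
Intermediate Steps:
$F{\left(S,u \right)} = 2 u$
$U{\left(Z \right)} = 2 \sqrt{Z}$ ($U{\left(Z \right)} = 2 \cdot 1 \sqrt{Z} = 2 \sqrt{Z}$)
$b = -81$
$B = -18 + 2 i \sqrt{6}$ ($B = -18 + 2 \sqrt{-6} = -18 + 2 i \sqrt{6} \approx -18.0 + 4.899 i$)
$\left(-6\right) 6 \left(b + B\right) = \left(-6\right) 6 \left(-81 - \left(18 - 2 i \sqrt{6}\right)\right) = - 36 \left(-99 + 2 i \sqrt{6}\right) = 3564 - 72 i \sqrt{6}$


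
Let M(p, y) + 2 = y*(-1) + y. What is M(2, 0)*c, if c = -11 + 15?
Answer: -8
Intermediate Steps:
c = 4
M(p, y) = -2 (M(p, y) = -2 + (y*(-1) + y) = -2 + (-y + y) = -2 + 0 = -2)
M(2, 0)*c = -2*4 = -8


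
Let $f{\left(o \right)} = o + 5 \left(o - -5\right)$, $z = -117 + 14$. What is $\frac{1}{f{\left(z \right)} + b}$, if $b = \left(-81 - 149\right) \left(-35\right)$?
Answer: $\frac{1}{7457} \approx 0.0001341$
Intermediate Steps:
$b = 8050$ ($b = \left(-230\right) \left(-35\right) = 8050$)
$z = -103$
$f{\left(o \right)} = 25 + 6 o$ ($f{\left(o \right)} = o + 5 \left(o + 5\right) = o + 5 \left(5 + o\right) = o + \left(25 + 5 o\right) = 25 + 6 o$)
$\frac{1}{f{\left(z \right)} + b} = \frac{1}{\left(25 + 6 \left(-103\right)\right) + 8050} = \frac{1}{\left(25 - 618\right) + 8050} = \frac{1}{-593 + 8050} = \frac{1}{7457}$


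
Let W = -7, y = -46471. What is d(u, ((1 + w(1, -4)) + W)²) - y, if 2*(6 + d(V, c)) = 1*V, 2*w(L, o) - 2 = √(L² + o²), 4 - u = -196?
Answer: 46565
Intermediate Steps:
u = 200 (u = 4 - 1*(-196) = 4 + 196 = 200)
w(L, o) = 1 + √(L² + o²)/2
d(V, c) = -6 + V/2 (d(V, c) = -6 + (1*V)/2 = -6 + V/2)
d(u, ((1 + w(1, -4)) + W)²) - y = (-6 + (½)*200) - 1*(-46471) = (-6 + 100) + 46471 = 94 + 46471 = 46565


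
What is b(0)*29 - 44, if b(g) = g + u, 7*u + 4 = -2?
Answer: -482/7 ≈ -68.857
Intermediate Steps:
u = -6/7 (u = -4/7 + (⅐)*(-2) = -4/7 - 2/7 = -6/7 ≈ -0.85714)
b(g) = -6/7 + g (b(g) = g - 6/7 = -6/7 + g)
b(0)*29 - 44 = (-6/7 + 0)*29 - 44 = -6/7*29 - 44 = -174/7 - 44 = -482/7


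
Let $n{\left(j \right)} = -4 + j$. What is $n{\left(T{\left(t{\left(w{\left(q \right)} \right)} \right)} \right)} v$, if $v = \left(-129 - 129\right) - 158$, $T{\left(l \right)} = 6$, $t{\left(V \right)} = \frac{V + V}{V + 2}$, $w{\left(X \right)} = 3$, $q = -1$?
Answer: $-832$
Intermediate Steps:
$t{\left(V \right)} = \frac{2 V}{2 + V}$
$v = -416$ ($v = -258 - 158 = -416$)
$n{\left(T{\left(t{\left(w{\left(q \right)} \right)} \right)} \right)} v = \left(-4 + 6\right) \left(-416\right) = 2 \left(-416\right) = -832$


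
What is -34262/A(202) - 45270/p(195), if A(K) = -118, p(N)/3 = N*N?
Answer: 43367731/149565 ≈ 289.96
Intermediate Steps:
p(N) = 3*N² (p(N) = 3*(N*N) = 3*N²)
-34262/A(202) - 45270/p(195) = -34262/(-118) - 45270/(3*195²) = -34262*(-1/118) - 45270/(3*38025) = 17131/59 - 45270/114075 = 17131/59 - 45270*1/114075 = 17131/59 - 1006/2535 = 43367731/149565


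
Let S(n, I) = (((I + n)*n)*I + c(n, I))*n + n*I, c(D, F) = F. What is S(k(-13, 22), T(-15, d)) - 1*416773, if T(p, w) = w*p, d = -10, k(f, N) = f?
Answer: 3052277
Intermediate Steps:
T(p, w) = p*w
S(n, I) = I*n + n*(I + I*n*(I + n)) (S(n, I) = (((I + n)*n)*I + I)*n + n*I = ((n*(I + n))*I + I)*n + I*n = (I*n*(I + n) + I)*n + I*n = (I + I*n*(I + n))*n + I*n = n*(I + I*n*(I + n)) + I*n = I*n + n*(I + I*n*(I + n)))
S(k(-13, 22), T(-15, d)) - 1*416773 = -15*(-10)*(-13)*(2 + (-13)² - 15*(-10)*(-13)) - 1*416773 = 150*(-13)*(2 + 169 + 150*(-13)) - 416773 = 150*(-13)*(2 + 169 - 1950) - 416773 = 150*(-13)*(-1779) - 416773 = 3469050 - 416773 = 3052277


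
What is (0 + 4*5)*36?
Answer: 720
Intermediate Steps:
(0 + 4*5)*36 = (0 + 20)*36 = 20*36 = 720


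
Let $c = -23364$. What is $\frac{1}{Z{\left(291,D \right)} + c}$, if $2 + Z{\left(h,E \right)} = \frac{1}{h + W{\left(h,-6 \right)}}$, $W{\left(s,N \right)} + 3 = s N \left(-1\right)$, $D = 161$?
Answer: $- \frac{2034}{47526443} \approx -4.2797 \cdot 10^{-5}$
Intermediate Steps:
$W{\left(s,N \right)} = -3 - N s$ ($W{\left(s,N \right)} = -3 + s N \left(-1\right) = -3 + N s \left(-1\right) = -3 - N s$)
$Z{\left(h,E \right)} = -2 + \frac{1}{-3 + 7 h}$ ($Z{\left(h,E \right)} = -2 + \frac{1}{h - \left(3 - 6 h\right)} = -2 + \frac{1}{h + \left(-3 + 6 h\right)} = -2 + \frac{1}{-3 + 7 h}$)
$\frac{1}{Z{\left(291,D \right)} + c} = \frac{1}{\frac{7 \left(1 - 582\right)}{-3 + 7 \cdot 291} - 23364} = \frac{1}{\frac{7 \left(1 - 582\right)}{-3 + 2037} - 23364} = \frac{1}{7 \cdot \frac{1}{2034} \left(-581\right) - 23364} = \frac{1}{- \frac{4067}{2034} - 23364} = \frac{1}{- \frac{47526443}{2034}} = - \frac{2034}{47526443}$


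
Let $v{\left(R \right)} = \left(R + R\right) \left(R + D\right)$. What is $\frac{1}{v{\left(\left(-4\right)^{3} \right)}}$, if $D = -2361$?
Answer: $\frac{1}{310400} \approx 3.2216 \cdot 10^{-6}$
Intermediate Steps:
$v{\left(R \right)} = 2 R \left(-2361 + R\right)$ ($v{\left(R \right)} = \left(R + R\right) \left(R - 2361\right) = 2 R \left(-2361 + R\right)$)
$\frac{1}{v{\left(\left(-4\right)^{3} \right)}} = \frac{1}{2 \left(-4\right)^{3} \left(-2361 + \left(-4\right)^{3}\right)} = \frac{1}{2 \left(-64\right) \left(-2361 - 64\right)} = \frac{1}{2 \left(-64\right) \left(-2425\right)} = \frac{1}{310400}$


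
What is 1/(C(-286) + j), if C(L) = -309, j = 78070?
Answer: 1/77761 ≈ 1.2860e-5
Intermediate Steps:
1/(C(-286) + j) = 1/(-309 + 78070) = 1/77761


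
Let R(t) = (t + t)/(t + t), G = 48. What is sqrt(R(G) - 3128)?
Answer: I*sqrt(3127) ≈ 55.92*I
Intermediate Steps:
R(t) = 1 (R(t) = (2*t)/((2*t)) = (2*t)*(1/(2*t)) = 1)
sqrt(R(G) - 3128) = sqrt(1 - 3128) = sqrt(-3127) = I*sqrt(3127)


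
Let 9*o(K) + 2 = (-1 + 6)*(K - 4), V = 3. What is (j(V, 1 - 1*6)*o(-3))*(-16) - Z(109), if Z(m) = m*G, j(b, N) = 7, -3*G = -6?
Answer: 2182/9 ≈ 242.44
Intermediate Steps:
G = 2 (G = -⅓*(-6) = 2)
o(K) = -22/9 + 5*K/9 (o(K) = -2/9 + ((-1 + 6)*(K - 4))/9 = -2/9 + (5*(-4 + K))/9 = -2/9 + (-20 + 5*K)/9 = -2/9 + (-20/9 + 5*K/9) = -22/9 + 5*K/9)
Z(m) = 2*m (Z(m) = m*2 = 2*m)
(j(V, 1 - 1*6)*o(-3))*(-16) - Z(109) = (7*(-22/9 + (5/9)*(-3)))*(-16) - 2*109 = (7*(-22/9 - 5/3))*(-16) - 1*218 = (7*(-37/9))*(-16) - 218 = -259/9*(-16) - 218 = 4144/9 - 218 = 2182/9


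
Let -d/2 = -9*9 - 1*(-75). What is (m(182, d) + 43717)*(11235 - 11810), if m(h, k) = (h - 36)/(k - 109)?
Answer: -2438231725/97 ≈ -2.5136e+7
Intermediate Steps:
d = 12 (d = -2*(-9*9 - 1*(-75)) = -2*(-81 + 75) = -2*(-6) = 12)
m(h, k) = (-36 + h)/(-109 + k)
(m(182, d) + 43717)*(11235 - 11810) = ((-36 + 182)/(-109 + 12) + 43717)*(11235 - 11810) = (146/(-97) + 43717)*(-575) = (-1/97*146 + 43717)*(-575) = (-146/97 + 43717)*(-575) = (4240403/97)*(-575) = -2438231725/97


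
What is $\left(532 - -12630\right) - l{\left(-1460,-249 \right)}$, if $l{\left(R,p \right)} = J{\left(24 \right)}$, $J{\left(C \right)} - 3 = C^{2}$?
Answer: $12583$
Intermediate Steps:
$J{\left(C \right)} = 3 + C^{2}$
$l{\left(R,p \right)} = 579$ ($l{\left(R,p \right)} = 3 + 24^{2} = 3 + 576 = 579$)
$\left(532 - -12630\right) - l{\left(-1460,-249 \right)} = \left(532 - -12630\right) - 579 = \left(532 + 12630\right) - 579 = 13162 - 579 = 12583$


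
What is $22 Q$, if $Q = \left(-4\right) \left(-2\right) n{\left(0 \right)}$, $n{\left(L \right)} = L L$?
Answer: $0$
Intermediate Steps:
$n{\left(L \right)} = L^{2}$
$Q = 0$ ($Q = \left(-4\right) \left(-2\right) 0^{2} = 8 \cdot 0 = 0$)
$22 Q = 22 \cdot 0 = 0$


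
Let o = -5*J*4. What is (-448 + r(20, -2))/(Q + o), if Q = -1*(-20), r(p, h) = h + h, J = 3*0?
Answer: -113/5 ≈ -22.600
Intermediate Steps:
J = 0
r(p, h) = 2*h
Q = 20
o = 0 (o = -5*0*4 = 0*4 = 0)
(-448 + r(20, -2))/(Q + o) = (-448 + 2*(-2))/(20 + 0) = (-448 - 4)/20 = -452*1/20 = -113/5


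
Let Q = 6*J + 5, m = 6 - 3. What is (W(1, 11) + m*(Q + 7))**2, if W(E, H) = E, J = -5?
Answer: 2809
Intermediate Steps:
m = 3
Q = -25 (Q = 6*(-5) + 5 = -30 + 5 = -25)
(W(1, 11) + m*(Q + 7))**2 = (1 + 3*(-25 + 7))**2 = (1 + 3*(-18))**2 = (1 - 54)**2 = (-53)**2 = 2809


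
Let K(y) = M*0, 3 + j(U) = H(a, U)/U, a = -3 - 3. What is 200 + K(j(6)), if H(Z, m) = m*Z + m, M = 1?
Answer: 200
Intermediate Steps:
a = -6
H(Z, m) = m + Z*m (H(Z, m) = Z*m + m = m + Z*m)
j(U) = -8 (j(U) = -3 + (U*(1 - 6))/U = -3 + (U*(-5))/U = -3 + (-5*U)/U = -3 - 5 = -8)
K(y) = 0 (K(y) = 1*0 = 0)
200 + K(j(6)) = 200 + 0 = 200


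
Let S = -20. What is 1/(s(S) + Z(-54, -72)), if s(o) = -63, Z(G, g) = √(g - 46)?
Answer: -63/4087 - I*√118/4087 ≈ -0.015415 - 0.0026579*I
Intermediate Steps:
Z(G, g) = √(-46 + g)
1/(s(S) + Z(-54, -72)) = 1/(-63 + √(-46 - 72)) = 1/(-63 + √(-118)) = 1/(-63 + I*√118)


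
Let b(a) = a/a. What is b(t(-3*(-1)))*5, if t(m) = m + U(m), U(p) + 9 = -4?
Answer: 5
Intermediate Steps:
U(p) = -13 (U(p) = -9 - 4 = -13)
t(m) = -13 + m (t(m) = m - 13 = -13 + m)
b(a) = 1
b(t(-3*(-1)))*5 = 1*5 = 5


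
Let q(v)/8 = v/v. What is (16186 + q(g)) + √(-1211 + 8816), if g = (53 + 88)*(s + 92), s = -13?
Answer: 16194 + 39*√5 ≈ 16281.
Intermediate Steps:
g = 11139 (g = (53 + 88)*(-13 + 92) = 141*79 = 11139)
q(v) = 8 (q(v) = 8*(v/v) = 8*1 = 8)
(16186 + q(g)) + √(-1211 + 8816) = (16186 + 8) + √(-1211 + 8816) = 16194 + √7605 = 16194 + 39*√5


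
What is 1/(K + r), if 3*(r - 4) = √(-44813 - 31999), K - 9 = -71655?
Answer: -107463/7698877048 - I*√19203/7698877048 ≈ -1.3958e-5 - 1.7999e-8*I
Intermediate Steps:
K = -71646 (K = 9 - 71655 = -71646)
r = 4 + 2*I*√19203/3 (r = 4 + √(-44813 - 31999)/3 = 4 + √(-76812)/3 = 4 + (2*I*√19203)/3 = 4 + 2*I*√19203/3 ≈ 4.0 + 92.383*I)
1/(K + r) = 1/(-71646 + (4 + 2*I*√19203/3)) = 1/(-71642 + 2*I*√19203/3)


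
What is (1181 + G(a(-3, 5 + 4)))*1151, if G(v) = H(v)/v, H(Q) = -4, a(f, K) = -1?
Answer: 1363935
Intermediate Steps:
G(v) = -4/v
(1181 + G(a(-3, 5 + 4)))*1151 = (1181 - 4/(-1))*1151 = (1181 - 4*(-1))*1151 = (1181 + 4)*1151 = 1185*1151 = 1363935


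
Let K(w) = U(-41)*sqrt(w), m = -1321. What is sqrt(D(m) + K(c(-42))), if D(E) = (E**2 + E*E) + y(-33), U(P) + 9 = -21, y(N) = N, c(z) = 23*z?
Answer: sqrt(3490049 - 30*I*sqrt(966)) ≈ 1868.2 - 0.25*I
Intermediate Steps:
U(P) = -30 (U(P) = -9 - 21 = -30)
D(E) = -33 + 2*E**2 (D(E) = (E**2 + E*E) - 33 = (E**2 + E**2) - 33 = 2*E**2 - 33 = -33 + 2*E**2)
K(w) = -30*sqrt(w)
sqrt(D(m) + K(c(-42))) = sqrt((-33 + 2*(-1321)**2) - 30*I*sqrt(966)) = sqrt((-33 + 2*1745041) - 30*I*sqrt(966)) = sqrt((-33 + 3490082) - 30*I*sqrt(966)) = sqrt(3490049 - 30*I*sqrt(966))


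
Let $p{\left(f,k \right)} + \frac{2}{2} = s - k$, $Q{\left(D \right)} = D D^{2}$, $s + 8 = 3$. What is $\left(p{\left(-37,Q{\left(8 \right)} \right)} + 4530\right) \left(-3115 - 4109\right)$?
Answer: $-28982688$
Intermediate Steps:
$s = -5$ ($s = -8 + 3 = -5$)
$Q{\left(D \right)} = D^{3}$
$p{\left(f,k \right)} = -6 - k$ ($p{\left(f,k \right)} = -1 - \left(5 + k\right) = -6 - k$)
$\left(p{\left(-37,Q{\left(8 \right)} \right)} + 4530\right) \left(-3115 - 4109\right) = \left(\left(-6 - 8^{3}\right) + 4530\right) \left(-3115 - 4109\right) = \left(\left(-6 - 512\right) + 4530\right) \left(-7224\right) = \left(-518 + 4530\right) \left(-7224\right) = 4012 \left(-7224\right) = -28982688$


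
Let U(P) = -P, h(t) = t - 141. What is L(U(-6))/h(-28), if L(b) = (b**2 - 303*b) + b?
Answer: 1776/169 ≈ 10.509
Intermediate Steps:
h(t) = -141 + t
L(b) = b**2 - 302*b
L(U(-6))/h(-28) = ((-1*(-6))*(-302 - 1*(-6)))/(-141 - 28) = (6*(-302 + 6))/(-169) = (6*(-296))*(-1/169) = -1776*(-1/169) = 1776/169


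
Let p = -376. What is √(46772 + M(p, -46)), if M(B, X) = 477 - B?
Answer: 5*√1905 ≈ 218.23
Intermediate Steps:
√(46772 + M(p, -46)) = √(46772 + (477 - 1*(-376))) = √(46772 + (477 + 376)) = √(46772 + 853) = √47625 = 5*√1905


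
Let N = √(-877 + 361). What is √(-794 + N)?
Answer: √(-794 + 2*I*√129) ≈ 0.403 + 28.181*I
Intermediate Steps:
N = 2*I*√129 (N = √(-516) = 2*I*√129 ≈ 22.716*I)
√(-794 + N) = √(-794 + 2*I*√129)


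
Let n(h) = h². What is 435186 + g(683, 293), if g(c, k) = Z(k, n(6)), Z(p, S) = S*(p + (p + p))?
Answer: 466830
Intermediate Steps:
Z(p, S) = 3*S*p (Z(p, S) = S*(p + 2*p) = S*(3*p) = 3*S*p)
g(c, k) = 108*k (g(c, k) = 3*6²*k = 3*36*k = 108*k)
435186 + g(683, 293) = 435186 + 108*293 = 435186 + 31644 = 466830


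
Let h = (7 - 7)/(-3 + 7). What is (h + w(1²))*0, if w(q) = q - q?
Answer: 0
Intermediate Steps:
w(q) = 0
h = 0 (h = 0/4 = 0*(¼) = 0)
(h + w(1²))*0 = (0 + 0)*0 = 0*0 = 0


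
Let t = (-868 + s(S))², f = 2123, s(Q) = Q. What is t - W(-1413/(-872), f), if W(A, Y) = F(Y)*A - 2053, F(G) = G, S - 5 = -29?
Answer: 692609425/872 ≈ 7.9428e+5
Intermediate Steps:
S = -24 (S = 5 - 29 = -24)
W(A, Y) = -2053 + A*Y (W(A, Y) = Y*A - 2053 = A*Y - 2053 = -2053 + A*Y)
t = 795664 (t = (-868 - 24)² = (-892)² = 795664)
t - W(-1413/(-872), f) = 795664 - (-2053 - 1413/(-872)*2123) = 795664 - (-2053 - 1413*(-1/872)*2123) = 795664 - (-2053 + (1413/872)*2123) = 795664 - (-2053 + 2999799/872) = 795664 - 1*1209583/872 = 795664 - 1209583/872 = 692609425/872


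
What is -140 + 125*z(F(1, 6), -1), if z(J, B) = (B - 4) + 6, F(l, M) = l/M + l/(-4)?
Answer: -15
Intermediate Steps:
F(l, M) = -l/4 + l/M (F(l, M) = l/M + l*(-1/4) = l/M - l/4 = -l/4 + l/M)
z(J, B) = 2 + B (z(J, B) = (-4 + B) + 6 = 2 + B)
-140 + 125*z(F(1, 6), -1) = -140 + 125*(2 - 1) = -140 + 125*1 = -140 + 125 = -15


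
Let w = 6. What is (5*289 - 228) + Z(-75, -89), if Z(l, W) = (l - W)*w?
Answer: 1301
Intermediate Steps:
Z(l, W) = -6*W + 6*l (Z(l, W) = (l - W)*6 = -6*W + 6*l)
(5*289 - 228) + Z(-75, -89) = (5*289 - 228) + (-6*(-89) + 6*(-75)) = (1445 - 228) + (534 - 450) = 1217 + 84 = 1301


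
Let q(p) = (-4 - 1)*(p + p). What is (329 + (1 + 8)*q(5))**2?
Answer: 14641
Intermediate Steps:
q(p) = -10*p
(329 + (1 + 8)*q(5))**2 = (329 + (1 + 8)*(-10*5))**2 = (329 + 9*(-50))**2 = (329 - 450)**2 = (-121)**2 = 14641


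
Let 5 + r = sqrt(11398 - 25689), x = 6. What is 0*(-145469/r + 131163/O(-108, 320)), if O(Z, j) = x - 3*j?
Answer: 0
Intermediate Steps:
O(Z, j) = 6 - 3*j
r = -5 + I*sqrt(14291) (r = -5 + sqrt(11398 - 25689) = -5 + sqrt(-14291) = -5 + I*sqrt(14291) ≈ -5.0 + 119.54*I)
0*(-145469/r + 131163/O(-108, 320)) = 0*(-145469/(-5 + I*sqrt(14291)) + 131163/(6 - 3*320)) = 0*(-145469/(-5 + I*sqrt(14291)) + 131163/(6 - 960)) = 0*(-145469/(-5 + I*sqrt(14291)) + 131163/(-954)) = 0*(-145469/(-5 + I*sqrt(14291)) + 131163*(-1/954)) = 0*(-145469/(-5 + I*sqrt(14291)) - 43721/318) = 0*(-43721/318 - 145469/(-5 + I*sqrt(14291))) = 0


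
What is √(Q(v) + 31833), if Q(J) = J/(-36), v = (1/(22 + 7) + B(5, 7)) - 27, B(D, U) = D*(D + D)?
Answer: √240939134/87 ≈ 178.42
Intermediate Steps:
B(D, U) = 2*D² (B(D, U) = D*(2*D) = 2*D²)
v = 668/29 (v = (1/(22 + 7) + 2*5²) - 27 = (1/29 + 2*25) - 27 = (1/29 + 50) - 27 = 1451/29 - 27 = 668/29 ≈ 23.034)
Q(J) = -J/36 (Q(J) = J*(-1/36) = -J/36)
√(Q(v) + 31833) = √(-1/36*668/29 + 31833) = √(-167/261 + 31833) = √(8308246/261) = √240939134/87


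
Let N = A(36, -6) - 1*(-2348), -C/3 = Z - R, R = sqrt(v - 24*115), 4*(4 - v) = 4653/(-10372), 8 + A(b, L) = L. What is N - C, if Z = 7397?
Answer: 24525 - 15*I*sqrt(11858958443)/10372 ≈ 24525.0 - 157.49*I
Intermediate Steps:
A(b, L) = -8 + L
v = 170605/41488 (v = 4 - 4653/(4*(-10372)) = 4 - 4653*(-1)/(4*10372) = 4 - 1/4*(-4653/10372) = 4 + 4653/41488 = 170605/41488 ≈ 4.1122)
R = 5*I*sqrt(11858958443)/10372 (R = sqrt(170605/41488 - 24*115) = sqrt(170605/41488 - 2760) = sqrt(-114336275/41488) = 5*I*sqrt(11858958443)/10372 ≈ 52.497*I)
C = -22191 + 15*I*sqrt(11858958443)/10372 (C = -3*(7397 - 5*I*sqrt(11858958443)/10372) = -22191 + 15*I*sqrt(11858958443)/10372 ≈ -22191.0 + 157.49*I)
N = 2334 (N = (-8 - 6) - 1*(-2348) = -14 + 2348 = 2334)
N - C = 2334 - (-22191 + 15*I*sqrt(11858958443)/10372) = 2334 + (22191 - 15*I*sqrt(11858958443)/10372) = 24525 - 15*I*sqrt(11858958443)/10372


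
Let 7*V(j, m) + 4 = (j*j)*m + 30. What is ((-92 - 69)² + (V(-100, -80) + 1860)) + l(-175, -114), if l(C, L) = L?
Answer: -86615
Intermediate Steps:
V(j, m) = 26/7 + m*j²/7 (V(j, m) = -4/7 + ((j*j)*m + 30)/7 = -4/7 + (j²*m + 30)/7 = -4/7 + (m*j² + 30)/7 = -4/7 + (30 + m*j²)/7 = -4/7 + (30/7 + m*j²/7) = 26/7 + m*j²/7)
((-92 - 69)² + (V(-100, -80) + 1860)) + l(-175, -114) = ((-92 - 69)² + ((26/7 + (⅐)*(-80)*(-100)²) + 1860)) - 114 = ((-161)² + ((26/7 + (⅐)*(-80)*10000) + 1860)) - 114 = (25921 + ((26/7 - 800000/7) + 1860)) - 114 = (25921 + (-114282 + 1860)) - 114 = (25921 - 112422) - 114 = -86501 - 114 = -86615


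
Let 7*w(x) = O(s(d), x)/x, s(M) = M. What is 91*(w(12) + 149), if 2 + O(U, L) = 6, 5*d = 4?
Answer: 40690/3 ≈ 13563.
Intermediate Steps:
d = 4/5 (d = (1/5)*4 = 4/5 ≈ 0.80000)
O(U, L) = 4 (O(U, L) = -2 + 6 = 4)
w(x) = 4/(7*x) (w(x) = (4/x)/7 = 4/(7*x))
91*(w(12) + 149) = 91*((4/7)/12 + 149) = 91*((4/7)*(1/12) + 149) = 91*(1/21 + 149) = 91*(3130/21) = 40690/3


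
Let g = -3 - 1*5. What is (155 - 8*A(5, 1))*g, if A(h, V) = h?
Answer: -920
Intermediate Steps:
g = -8 (g = -3 - 5 = -8)
(155 - 8*A(5, 1))*g = (155 - 8*5)*(-8) = (155 - 40)*(-8) = 115*(-8) = -920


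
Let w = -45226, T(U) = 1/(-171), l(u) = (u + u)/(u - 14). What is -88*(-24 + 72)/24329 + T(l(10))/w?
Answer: -32666896375/188151873534 ≈ -0.17362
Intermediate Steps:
l(u) = 2*u/(-14 + u) (l(u) = (2*u)/(-14 + u) = 2*u/(-14 + u))
T(U) = -1/171
-88*(-24 + 72)/24329 + T(l(10))/w = -88*(-24 + 72)/24329 - 1/171/(-45226) = -88*48*(1/24329) - 1/171*(-1/45226) = -4224*1/24329 + 1/7733646 = -4224/24329 + 1/7733646 = -32666896375/188151873534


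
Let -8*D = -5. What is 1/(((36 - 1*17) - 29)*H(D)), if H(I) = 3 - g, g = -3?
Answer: -1/60 ≈ -0.016667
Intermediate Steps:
D = 5/8 (D = -⅛*(-5) = 5/8 ≈ 0.62500)
H(I) = 6 (H(I) = 3 - 1*(-3) = 3 + 3 = 6)
1/(((36 - 1*17) - 29)*H(D)) = 1/(((36 - 1*17) - 29)*6) = 1/(((36 - 17) - 29)*6) = 1/((19 - 29)*6) = 1/(-10*6) = 1/(-60) = -1/60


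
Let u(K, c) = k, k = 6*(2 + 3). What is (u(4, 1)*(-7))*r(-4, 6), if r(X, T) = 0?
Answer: 0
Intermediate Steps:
k = 30 (k = 6*5 = 30)
u(K, c) = 30
(u(4, 1)*(-7))*r(-4, 6) = (30*(-7))*0 = -210*0 = 0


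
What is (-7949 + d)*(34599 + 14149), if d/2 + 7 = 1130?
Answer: -278009844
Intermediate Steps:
d = 2246 (d = -14 + 2*1130 = -14 + 2260 = 2246)
(-7949 + d)*(34599 + 14149) = (-7949 + 2246)*(34599 + 14149) = -5703*48748 = -278009844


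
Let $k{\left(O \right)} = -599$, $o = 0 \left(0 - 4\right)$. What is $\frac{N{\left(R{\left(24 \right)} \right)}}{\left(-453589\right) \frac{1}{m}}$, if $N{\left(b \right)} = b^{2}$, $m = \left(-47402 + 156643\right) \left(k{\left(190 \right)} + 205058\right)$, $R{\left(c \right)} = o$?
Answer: $0$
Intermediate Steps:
$o = 0$ ($o = 0 \left(-4\right) = 0$)
$R{\left(c \right)} = 0$
$m = 22335305619$ ($m = \left(-47402 + 156643\right) \left(-599 + 205058\right) = 109241 \cdot 204459 = 22335305619$)
$\frac{N{\left(R{\left(24 \right)} \right)}}{\left(-453589\right) \frac{1}{m}} = \frac{0^{2}}{\left(-453589\right) \frac{1}{22335305619}} = \frac{0}{\left(-453589\right) \frac{1}{22335305619}} = \frac{0}{- \frac{453589}{22335305619}} = 0 \left(- \frac{22335305619}{453589}\right) = 0$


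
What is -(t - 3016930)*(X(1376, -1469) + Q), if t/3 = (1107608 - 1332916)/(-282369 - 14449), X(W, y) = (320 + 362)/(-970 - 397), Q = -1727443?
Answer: -1057298243083663865304/202875103 ≈ -5.2116e+12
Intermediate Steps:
X(W, y) = -682/1367 (X(W, y) = 682/(-1367) = 682*(-1/1367) = -682/1367)
t = 337962/148409 (t = 3*((1107608 - 1332916)/(-282369 - 14449)) = 3*(-225308/(-296818)) = 3*(-225308*(-1/296818)) = 3*(112654/148409) = 337962/148409 ≈ 2.2772)
-(t - 3016930)*(X(1376, -1469) + Q) = -(337962/148409 - 3016930)*(-682/1367 - 1727443) = -(-447739226408)*(-2361415263)/(148409*1367) = -1*1057298243083663865304/202875103 = -1057298243083663865304/202875103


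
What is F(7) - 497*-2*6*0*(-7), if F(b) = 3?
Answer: 3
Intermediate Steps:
F(7) - 497*-2*6*0*(-7) = 3 - 497*-2*6*0*(-7) = 3 - 497*(-12*0)*(-7) = 3 - 0*(-7) = 3 - 497*0 = 3 + 0 = 3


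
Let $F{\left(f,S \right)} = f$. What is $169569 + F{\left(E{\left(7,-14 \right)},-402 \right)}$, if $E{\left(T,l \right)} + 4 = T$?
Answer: $169572$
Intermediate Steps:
$E{\left(T,l \right)} = -4 + T$
$169569 + F{\left(E{\left(7,-14 \right)},-402 \right)} = 169569 + \left(-4 + 7\right) = 169569 + 3 = 169572$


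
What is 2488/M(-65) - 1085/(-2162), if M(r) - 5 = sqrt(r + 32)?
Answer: 13479105/62698 - 1244*I*sqrt(33)/29 ≈ 214.98 - 246.42*I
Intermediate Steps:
M(r) = 5 + sqrt(32 + r) (M(r) = 5 + sqrt(r + 32) = 5 + sqrt(32 + r))
2488/M(-65) - 1085/(-2162) = 2488/(5 + sqrt(32 - 65)) - 1085/(-2162) = 2488/(5 + sqrt(-33)) - 1085*(-1/2162) = 2488/(5 + I*sqrt(33)) + 1085/2162 = 1085/2162 + 2488/(5 + I*sqrt(33))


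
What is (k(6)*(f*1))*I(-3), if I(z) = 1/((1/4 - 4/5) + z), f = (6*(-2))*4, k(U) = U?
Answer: 5760/71 ≈ 81.127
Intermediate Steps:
f = -48 (f = -12*4 = -48)
I(z) = 1/(-11/20 + z) (I(z) = 1/((1*(¼) - 4*⅕) + z) = 1/((¼ - ⅘) + z) = 1/(-11/20 + z))
(k(6)*(f*1))*I(-3) = (6*(-48*1))*(20/(-11 + 20*(-3))) = (6*(-48))*(20/(-11 - 60)) = -5760/(-71) = -5760*(-1)/71 = -288*(-20/71) = 5760/71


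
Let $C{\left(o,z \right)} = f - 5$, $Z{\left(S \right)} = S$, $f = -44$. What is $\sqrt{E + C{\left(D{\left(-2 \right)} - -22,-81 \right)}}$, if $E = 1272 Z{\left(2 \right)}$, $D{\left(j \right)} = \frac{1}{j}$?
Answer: $\sqrt{2495} \approx 49.95$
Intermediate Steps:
$E = 2544$ ($E = 1272 \cdot 2 = 2544$)
$C{\left(o,z \right)} = -49$ ($C{\left(o,z \right)} = -44 - 5 = -49$)
$\sqrt{E + C{\left(D{\left(-2 \right)} - -22,-81 \right)}} = \sqrt{2544 - 49} = \sqrt{2495}$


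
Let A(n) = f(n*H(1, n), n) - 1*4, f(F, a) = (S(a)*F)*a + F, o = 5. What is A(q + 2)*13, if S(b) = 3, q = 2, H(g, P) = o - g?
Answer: 2652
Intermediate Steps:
H(g, P) = 5 - g
f(F, a) = F + 3*F*a (f(F, a) = (3*F)*a + F = 3*F*a + F = F + 3*F*a)
A(n) = -4 + 4*n*(1 + 3*n) (A(n) = (n*(5 - 1*1))*(1 + 3*n) - 1*4 = (n*(5 - 1))*(1 + 3*n) - 4 = (n*4)*(1 + 3*n) - 4 = (4*n)*(1 + 3*n) - 4 = 4*n*(1 + 3*n) - 4 = -4 + 4*n*(1 + 3*n))
A(q + 2)*13 = (-4 + 4*(2 + 2)*(1 + 3*(2 + 2)))*13 = (-4 + 4*4*(1 + 3*4))*13 = (-4 + 4*4*(1 + 12))*13 = (-4 + 4*4*13)*13 = (-4 + 208)*13 = 204*13 = 2652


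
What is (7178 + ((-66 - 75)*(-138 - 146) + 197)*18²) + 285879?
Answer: 13331141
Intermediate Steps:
(7178 + ((-66 - 75)*(-138 - 146) + 197)*18²) + 285879 = (7178 + (-141*(-284) + 197)*324) + 285879 = (7178 + (40044 + 197)*324) + 285879 = (7178 + 40241*324) + 285879 = (7178 + 13038084) + 285879 = 13045262 + 285879 = 13331141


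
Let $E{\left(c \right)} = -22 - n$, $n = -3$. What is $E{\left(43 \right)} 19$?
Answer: $-361$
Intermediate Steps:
$E{\left(c \right)} = -19$ ($E{\left(c \right)} = -22 - -3 = -22 + 3 = -19$)
$E{\left(43 \right)} 19 = \left(-19\right) 19 = -361$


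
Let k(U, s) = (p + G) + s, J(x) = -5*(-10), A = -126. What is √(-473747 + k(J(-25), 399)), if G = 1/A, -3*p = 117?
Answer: I*√835054682/42 ≈ 688.03*I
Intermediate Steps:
p = -39 (p = -⅓*117 = -39)
G = -1/126 (G = 1/(-126) = -1/126 ≈ -0.0079365)
J(x) = 50
k(U, s) = -4915/126 + s (k(U, s) = (-39 - 1/126) + s = -4915/126 + s)
√(-473747 + k(J(-25), 399)) = √(-473747 + (-4915/126 + 399)) = √(-473747 + 45359/126) = √(-59646763/126) = I*√835054682/42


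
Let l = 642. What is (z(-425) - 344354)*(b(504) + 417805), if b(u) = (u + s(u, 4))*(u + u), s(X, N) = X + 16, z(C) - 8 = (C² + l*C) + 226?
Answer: -632698940965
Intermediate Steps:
z(C) = 234 + C² + 642*C (z(C) = 8 + ((C² + 642*C) + 226) = 8 + (226 + C² + 642*C) = 234 + C² + 642*C)
s(X, N) = 16 + X
b(u) = 2*u*(16 + 2*u) (b(u) = (u + (16 + u))*(u + u) = (16 + 2*u)*(2*u) = 2*u*(16 + 2*u))
(z(-425) - 344354)*(b(504) + 417805) = ((234 + (-425)² + 642*(-425)) - 344354)*(4*504*(8 + 504) + 417805) = ((234 + 180625 - 272850) - 344354)*(4*504*512 + 417805) = (-91991 - 344354)*(1032192 + 417805) = -436345*1449997 = -632698940965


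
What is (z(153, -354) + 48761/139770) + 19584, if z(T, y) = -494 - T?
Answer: 2646873251/139770 ≈ 18937.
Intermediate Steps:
(z(153, -354) + 48761/139770) + 19584 = ((-494 - 1*153) + 48761/139770) + 19584 = ((-494 - 153) + 48761*(1/139770)) + 19584 = (-647 + 48761/139770) + 19584 = -90382429/139770 + 19584 = 2646873251/139770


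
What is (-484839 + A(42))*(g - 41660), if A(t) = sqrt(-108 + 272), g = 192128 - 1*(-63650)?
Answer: -103812757002 + 428236*sqrt(41) ≈ -1.0381e+11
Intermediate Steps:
g = 255778 (g = 192128 + 63650 = 255778)
A(t) = 2*sqrt(41) (A(t) = sqrt(164) = 2*sqrt(41))
(-484839 + A(42))*(g - 41660) = (-484839 + 2*sqrt(41))*(255778 - 41660) = (-484839 + 2*sqrt(41))*214118 = -103812757002 + 428236*sqrt(41)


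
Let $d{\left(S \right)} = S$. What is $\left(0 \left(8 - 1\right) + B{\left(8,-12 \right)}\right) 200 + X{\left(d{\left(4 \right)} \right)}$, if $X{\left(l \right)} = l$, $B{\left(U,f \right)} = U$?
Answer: $1604$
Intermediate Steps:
$\left(0 \left(8 - 1\right) + B{\left(8,-12 \right)}\right) 200 + X{\left(d{\left(4 \right)} \right)} = \left(0 \left(8 - 1\right) + 8\right) 200 + 4 = \left(0 \cdot 7 + 8\right) 200 + 4 = \left(0 + 8\right) 200 + 4 = 8 \cdot 200 + 4 = 1600 + 4 = 1604$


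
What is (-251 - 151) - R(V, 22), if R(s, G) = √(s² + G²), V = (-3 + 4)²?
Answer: -402 - √485 ≈ -424.02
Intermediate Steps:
V = 1 (V = 1² = 1)
R(s, G) = √(G² + s²)
(-251 - 151) - R(V, 22) = (-251 - 151) - √(22² + 1²) = -402 - √(484 + 1) = -402 - √485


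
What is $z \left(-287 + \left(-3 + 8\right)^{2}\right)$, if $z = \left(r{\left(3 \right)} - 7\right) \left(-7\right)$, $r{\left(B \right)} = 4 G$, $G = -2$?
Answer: $-27510$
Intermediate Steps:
$r{\left(B \right)} = -8$ ($r{\left(B \right)} = 4 \left(-2\right) = -8$)
$z = 105$ ($z = \left(-8 - 7\right) \left(-7\right) = \left(-15\right) \left(-7\right) = 105$)
$z \left(-287 + \left(-3 + 8\right)^{2}\right) = 105 \left(-287 + \left(-3 + 8\right)^{2}\right) = 105 \left(-287 + 5^{2}\right) = 105 \left(-287 + 25\right) = 105 \left(-262\right) = -27510$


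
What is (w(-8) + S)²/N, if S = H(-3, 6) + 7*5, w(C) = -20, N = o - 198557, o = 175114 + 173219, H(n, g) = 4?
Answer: 361/149776 ≈ 0.0024103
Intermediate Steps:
o = 348333
N = 149776 (N = 348333 - 198557 = 149776)
S = 39 (S = 4 + 7*5 = 4 + 35 = 39)
(w(-8) + S)²/N = (-20 + 39)²/149776 = 19²*(1/149776) = 361*(1/149776) = 361/149776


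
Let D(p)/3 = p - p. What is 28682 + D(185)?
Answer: 28682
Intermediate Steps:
D(p) = 0 (D(p) = 3*(p - p) = 3*0 = 0)
28682 + D(185) = 28682 + 0 = 28682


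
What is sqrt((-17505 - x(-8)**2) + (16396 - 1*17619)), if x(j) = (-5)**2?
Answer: I*sqrt(19353) ≈ 139.11*I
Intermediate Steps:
x(j) = 25
sqrt((-17505 - x(-8)**2) + (16396 - 1*17619)) = sqrt((-17505 - 1*25**2) + (16396 - 1*17619)) = sqrt((-17505 - 1*625) + (16396 - 17619)) = sqrt((-17505 - 625) - 1223) = sqrt(-18130 - 1223) = sqrt(-19353) = I*sqrt(19353)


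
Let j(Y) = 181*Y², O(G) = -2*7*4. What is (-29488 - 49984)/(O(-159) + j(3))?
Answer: -79472/1573 ≈ -50.523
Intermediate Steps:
O(G) = -56 (O(G) = -14*4 = -56)
(-29488 - 49984)/(O(-159) + j(3)) = (-29488 - 49984)/(-56 + 181*3²) = -79472/(-56 + 181*9) = -79472/(-56 + 1629) = -79472/1573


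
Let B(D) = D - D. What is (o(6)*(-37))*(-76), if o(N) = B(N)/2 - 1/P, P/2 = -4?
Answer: 703/2 ≈ 351.50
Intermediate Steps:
P = -8 (P = 2*(-4) = -8)
B(D) = 0
o(N) = ⅛ (o(N) = 0/2 - 1/(-8) = 0*(½) - 1*(-⅛) = 0 + ⅛ = ⅛)
(o(6)*(-37))*(-76) = ((⅛)*(-37))*(-76) = -37/8*(-76) = 703/2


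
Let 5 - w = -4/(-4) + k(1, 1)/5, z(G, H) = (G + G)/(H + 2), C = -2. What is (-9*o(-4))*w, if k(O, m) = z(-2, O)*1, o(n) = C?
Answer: 384/5 ≈ 76.800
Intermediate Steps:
z(G, H) = 2*G/(2 + H) (z(G, H) = (2*G)/(2 + H) = 2*G/(2 + H))
o(n) = -2
k(O, m) = -4/(2 + O) (k(O, m) = (2*(-2)/(2 + O))*1 = -4/(2 + O)*1 = -4/(2 + O))
w = 64/15 (w = 5 - (-4/(-4) - 4/(2 + 1)/5) = 5 - (-4*(-¼) - 4/3*(⅕)) = 5 - (1 - 4*⅓*(⅕)) = 5 - (1 - 4/3*⅕) = 5 - (1 - 4/15) = 5 - 1*11/15 = 5 - 11/15 = 64/15 ≈ 4.2667)
(-9*o(-4))*w = -9*(-2)*(64/15) = 18*(64/15) = 384/5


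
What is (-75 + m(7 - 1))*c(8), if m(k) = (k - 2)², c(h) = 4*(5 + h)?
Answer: -3068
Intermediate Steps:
c(h) = 20 + 4*h
m(k) = (-2 + k)²
(-75 + m(7 - 1))*c(8) = (-75 + (-2 + (7 - 1))²)*(20 + 4*8) = (-75 + (-2 + 6)²)*(20 + 32) = (-75 + 4²)*52 = (-75 + 16)*52 = -59*52 = -3068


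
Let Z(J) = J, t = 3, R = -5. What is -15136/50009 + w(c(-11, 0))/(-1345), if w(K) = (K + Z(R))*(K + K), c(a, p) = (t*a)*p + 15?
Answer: -164468/312847 ≈ -0.52571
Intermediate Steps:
c(a, p) = 15 + 3*a*p (c(a, p) = (3*a)*p + 15 = 3*a*p + 15 = 15 + 3*a*p)
w(K) = 2*K*(-5 + K) (w(K) = (K - 5)*(K + K) = (-5 + K)*(2*K) = 2*K*(-5 + K))
-15136/50009 + w(c(-11, 0))/(-1345) = -15136/50009 + (2*(15 + 3*(-11)*0)*(-5 + (15 + 3*(-11)*0)))/(-1345) = -15136*1/50009 + (2*(15 + 0)*(-5 + (15 + 0)))*(-1/1345) = -352/1163 + (2*15*(-5 + 15))*(-1/1345) = -352/1163 + (2*15*10)*(-1/1345) = -352/1163 + 300*(-1/1345) = -352/1163 - 60/269 = -164468/312847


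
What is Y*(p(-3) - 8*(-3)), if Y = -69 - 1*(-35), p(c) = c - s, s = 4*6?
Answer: 102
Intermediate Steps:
s = 24
p(c) = -24 + c (p(c) = c - 1*24 = c - 24 = -24 + c)
Y = -34 (Y = -69 + 35 = -34)
Y*(p(-3) - 8*(-3)) = -34*((-24 - 3) - 8*(-3)) = -34*(-27 + 24) = -34*(-3) = 102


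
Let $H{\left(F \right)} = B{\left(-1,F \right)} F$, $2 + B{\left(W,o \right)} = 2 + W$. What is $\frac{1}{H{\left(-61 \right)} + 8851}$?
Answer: $\frac{1}{8912} \approx 0.00011221$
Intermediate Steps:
$B{\left(W,o \right)} = W$ ($B{\left(W,o \right)} = -2 + \left(2 + W\right) = W$)
$H{\left(F \right)} = - F$
$\frac{1}{H{\left(-61 \right)} + 8851} = \frac{1}{\left(-1\right) \left(-61\right) + 8851} = \frac{1}{61 + 8851} = \frac{1}{8912}$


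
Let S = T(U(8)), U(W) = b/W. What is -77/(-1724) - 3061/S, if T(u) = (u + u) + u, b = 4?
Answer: -10554097/5172 ≈ -2040.6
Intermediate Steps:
U(W) = 4/W
T(u) = 3*u (T(u) = 2*u + u = 3*u)
S = 3/2 (S = 3*(4/8) = 3*(4*(⅛)) = 3*(½) = 3/2 ≈ 1.5000)
-77/(-1724) - 3061/S = -77/(-1724) - 3061/3/2 = -77*(-1/1724) - 3061*⅔ = 77/1724 - 6122/3 = -10554097/5172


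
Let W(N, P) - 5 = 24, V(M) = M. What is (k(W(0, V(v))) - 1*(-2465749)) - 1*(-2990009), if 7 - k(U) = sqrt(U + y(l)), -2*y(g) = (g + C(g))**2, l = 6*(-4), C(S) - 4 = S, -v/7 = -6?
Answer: 5455765 - I*sqrt(939) ≈ 5.4558e+6 - 30.643*I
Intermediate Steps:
v = 42 (v = -7*(-6) = 42)
C(S) = 4 + S
l = -24
W(N, P) = 29 (W(N, P) = 5 + 24 = 29)
y(g) = -(4 + 2*g)**2/2 (y(g) = -(g + (4 + g))**2/2 = -(4 + 2*g)**2/2)
k(U) = 7 - sqrt(-968 + U) (k(U) = 7 - sqrt(U - 2*(2 - 24)**2) = 7 - sqrt(U - 2*(-22)**2) = 7 - sqrt(U - 2*484) = 7 - sqrt(U - 968) = 7 - sqrt(-968 + U))
(k(W(0, V(v))) - 1*(-2465749)) - 1*(-2990009) = ((7 - sqrt(-968 + 29)) - 1*(-2465749)) - 1*(-2990009) = ((7 - sqrt(-939)) + 2465749) + 2990009 = ((7 - I*sqrt(939)) + 2465749) + 2990009 = (2465756 - I*sqrt(939)) + 2990009 = 5455765 - I*sqrt(939)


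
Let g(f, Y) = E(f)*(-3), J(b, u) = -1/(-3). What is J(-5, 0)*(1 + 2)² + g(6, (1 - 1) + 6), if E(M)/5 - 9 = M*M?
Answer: -672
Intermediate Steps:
J(b, u) = ⅓ (J(b, u) = -1*(-⅓) = ⅓)
E(M) = 45 + 5*M² (E(M) = 45 + 5*(M*M) = 45 + 5*M²)
g(f, Y) = -135 - 15*f² (g(f, Y) = (45 + 5*f²)*(-3) = -135 - 15*f²)
J(-5, 0)*(1 + 2)² + g(6, (1 - 1) + 6) = (1 + 2)²/3 + (-135 - 15*6²) = (⅓)*3² + (-135 - 15*36) = (⅓)*9 + (-135 - 540) = 3 - 675 = -672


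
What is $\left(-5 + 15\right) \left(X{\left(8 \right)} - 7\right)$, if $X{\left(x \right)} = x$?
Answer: $10$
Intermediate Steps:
$\left(-5 + 15\right) \left(X{\left(8 \right)} - 7\right) = \left(-5 + 15\right) \left(8 - 7\right) = 10 \cdot 1 = 10$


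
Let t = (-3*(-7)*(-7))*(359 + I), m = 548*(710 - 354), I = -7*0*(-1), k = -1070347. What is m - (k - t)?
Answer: 1212662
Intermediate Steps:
I = 0 (I = 0*(-1) = 0)
m = 195088 (m = 548*356 = 195088)
t = -52773 (t = (-3*(-7)*(-7))*(359 + 0) = (21*(-7))*359 = -147*359 = -52773)
m - (k - t) = 195088 - (-1070347 - 1*(-52773)) = 195088 - (-1070347 + 52773) = 195088 - 1*(-1017574) = 195088 + 1017574 = 1212662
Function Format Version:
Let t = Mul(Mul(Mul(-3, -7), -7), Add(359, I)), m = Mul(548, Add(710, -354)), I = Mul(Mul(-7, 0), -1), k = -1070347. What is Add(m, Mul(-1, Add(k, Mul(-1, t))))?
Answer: 1212662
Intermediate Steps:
I = 0 (I = Mul(0, -1) = 0)
m = 195088 (m = Mul(548, 356) = 195088)
t = -52773 (t = Mul(Mul(Mul(-3, -7), -7), Add(359, 0)) = Mul(Mul(21, -7), 359) = Mul(-147, 359) = -52773)
Add(m, Mul(-1, Add(k, Mul(-1, t)))) = Add(195088, Mul(-1, Add(-1070347, Mul(-1, -52773)))) = Add(195088, Mul(-1, Add(-1070347, 52773))) = Add(195088, Mul(-1, -1017574)) = Add(195088, 1017574) = 1212662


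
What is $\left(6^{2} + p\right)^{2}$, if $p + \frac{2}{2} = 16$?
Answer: $2601$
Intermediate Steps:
$p = 15$ ($p = -1 + 16 = 15$)
$\left(6^{2} + p\right)^{2} = \left(6^{2} + 15\right)^{2} = \left(36 + 15\right)^{2} = 51^{2} = 2601$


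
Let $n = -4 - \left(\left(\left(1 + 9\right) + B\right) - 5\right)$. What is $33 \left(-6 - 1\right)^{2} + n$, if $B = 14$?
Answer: $1594$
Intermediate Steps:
$n = -23$ ($n = -4 - \left(\left(\left(1 + 9\right) + 14\right) - 5\right) = -4 - \left(\left(10 + 14\right) - 5\right) = -4 - \left(24 - 5\right) = -4 - 19 = -23$)
$33 \left(-6 - 1\right)^{2} + n = 33 \left(-6 - 1\right)^{2} - 23 = 33 \left(-7\right)^{2} - 23 = 33 \cdot 49 - 23 = 1617 - 23 = 1594$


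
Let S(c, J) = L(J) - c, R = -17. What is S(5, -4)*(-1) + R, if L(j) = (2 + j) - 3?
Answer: -7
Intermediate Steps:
L(j) = -1 + j
S(c, J) = -1 + J - c (S(c, J) = (-1 + J) - c = -1 + J - c)
S(5, -4)*(-1) + R = (-1 - 4 - 1*5)*(-1) - 17 = (-1 - 4 - 5)*(-1) - 17 = -10*(-1) - 17 = 10 - 17 = -7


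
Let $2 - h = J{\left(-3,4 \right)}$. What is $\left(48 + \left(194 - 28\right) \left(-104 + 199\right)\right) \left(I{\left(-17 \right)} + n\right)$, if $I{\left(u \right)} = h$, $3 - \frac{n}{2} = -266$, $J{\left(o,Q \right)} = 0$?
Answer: $8541720$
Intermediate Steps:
$n = 538$ ($n = 6 - -532 = 6 + 532 = 538$)
$h = 2$ ($h = 2 - 0 = 2 + 0 = 2$)
$I{\left(u \right)} = 2$
$\left(48 + \left(194 - 28\right) \left(-104 + 199\right)\right) \left(I{\left(-17 \right)} + n\right) = \left(48 + \left(194 - 28\right) \left(-104 + 199\right)\right) \left(2 + 538\right) = \left(48 + 166 \cdot 95\right) 540 = \left(48 + 15770\right) 540 = 15818 \cdot 540 = 8541720$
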